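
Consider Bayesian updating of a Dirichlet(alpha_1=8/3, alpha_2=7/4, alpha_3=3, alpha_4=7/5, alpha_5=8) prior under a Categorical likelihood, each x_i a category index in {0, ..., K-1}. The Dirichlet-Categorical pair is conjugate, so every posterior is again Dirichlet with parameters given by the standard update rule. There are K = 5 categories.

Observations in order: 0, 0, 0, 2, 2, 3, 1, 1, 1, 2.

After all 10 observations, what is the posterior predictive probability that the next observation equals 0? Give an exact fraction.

340/1609

obs 1: x=0 → posterior Dirichlet(11/3, 7/4, 3, 7/5, 8)
obs 2: x=0 → posterior Dirichlet(14/3, 7/4, 3, 7/5, 8)
obs 3: x=0 → posterior Dirichlet(17/3, 7/4, 3, 7/5, 8)
obs 4: x=2 → posterior Dirichlet(17/3, 7/4, 4, 7/5, 8)
obs 5: x=2 → posterior Dirichlet(17/3, 7/4, 5, 7/5, 8)
obs 6: x=3 → posterior Dirichlet(17/3, 7/4, 5, 12/5, 8)
obs 7: x=1 → posterior Dirichlet(17/3, 11/4, 5, 12/5, 8)
obs 8: x=1 → posterior Dirichlet(17/3, 15/4, 5, 12/5, 8)
obs 9: x=1 → posterior Dirichlet(17/3, 19/4, 5, 12/5, 8)
obs 10: x=2 → posterior Dirichlet(17/3, 19/4, 6, 12/5, 8)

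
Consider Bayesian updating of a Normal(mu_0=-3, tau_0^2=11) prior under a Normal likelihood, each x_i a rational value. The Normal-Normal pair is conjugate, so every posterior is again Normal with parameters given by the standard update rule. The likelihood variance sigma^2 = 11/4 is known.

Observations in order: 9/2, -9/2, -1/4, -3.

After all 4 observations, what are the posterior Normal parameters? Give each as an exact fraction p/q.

obs 1: x=9/2 → posterior Normal(3, 11/5)
obs 2: x=-9/2 → posterior Normal(-1/3, 11/9)
obs 3: x=-1/4 → posterior Normal(-4/13, 11/13)
obs 4: x=-3 → posterior Normal(-16/17, 11/17)

mu_0=-16/17, tau_0^2=11/17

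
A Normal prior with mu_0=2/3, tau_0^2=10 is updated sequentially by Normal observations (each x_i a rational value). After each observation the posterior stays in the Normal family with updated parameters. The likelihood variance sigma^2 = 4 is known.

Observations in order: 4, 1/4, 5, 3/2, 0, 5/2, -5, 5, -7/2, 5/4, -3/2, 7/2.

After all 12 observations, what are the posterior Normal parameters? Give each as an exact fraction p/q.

mu_0=199/186, tau_0^2=10/31

obs 1: x=4 → posterior Normal(64/21, 20/7)
obs 2: x=1/4 → posterior Normal(271/144, 5/3)
obs 3: x=5 → posterior Normal(571/204, 20/17)
obs 4: x=3/2 → posterior Normal(661/264, 10/11)
obs 5: x=0 → posterior Normal(661/324, 20/27)
obs 6: x=5/2 → posterior Normal(811/384, 5/8)
obs 7: x=-5 → posterior Normal(511/444, 20/37)
obs 8: x=5 → posterior Normal(811/504, 10/21)
obs 9: x=-7/2 → posterior Normal(601/564, 20/47)
obs 10: x=5/4 → posterior Normal(13/12, 5/13)
obs 11: x=-3/2 → posterior Normal(293/342, 20/57)
obs 12: x=7/2 → posterior Normal(199/186, 10/31)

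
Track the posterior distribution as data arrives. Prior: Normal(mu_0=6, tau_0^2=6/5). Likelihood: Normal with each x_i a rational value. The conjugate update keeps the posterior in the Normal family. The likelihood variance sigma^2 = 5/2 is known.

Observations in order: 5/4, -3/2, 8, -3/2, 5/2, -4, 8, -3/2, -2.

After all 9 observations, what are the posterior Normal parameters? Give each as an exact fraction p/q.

mu_0=261/133, tau_0^2=30/133

obs 1: x=5/4 → posterior Normal(165/37, 30/37)
obs 2: x=-3/2 → posterior Normal(3, 30/49)
obs 3: x=8 → posterior Normal(243/61, 30/61)
obs 4: x=-3/2 → posterior Normal(225/73, 30/73)
obs 5: x=5/2 → posterior Normal(3, 6/17)
obs 6: x=-4 → posterior Normal(207/97, 30/97)
obs 7: x=8 → posterior Normal(303/109, 30/109)
obs 8: x=-3/2 → posterior Normal(285/121, 30/121)
obs 9: x=-2 → posterior Normal(261/133, 30/133)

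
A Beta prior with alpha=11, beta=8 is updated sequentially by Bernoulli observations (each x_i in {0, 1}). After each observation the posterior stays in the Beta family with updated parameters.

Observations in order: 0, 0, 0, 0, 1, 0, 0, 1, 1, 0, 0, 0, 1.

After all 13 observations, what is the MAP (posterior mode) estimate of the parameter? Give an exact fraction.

obs 1: x=0 → posterior Beta(11, 9)
obs 2: x=0 → posterior Beta(11, 10)
obs 3: x=0 → posterior Beta(11, 11)
obs 4: x=0 → posterior Beta(11, 12)
obs 5: x=1 → posterior Beta(12, 12)
obs 6: x=0 → posterior Beta(12, 13)
obs 7: x=0 → posterior Beta(12, 14)
obs 8: x=1 → posterior Beta(13, 14)
obs 9: x=1 → posterior Beta(14, 14)
obs 10: x=0 → posterior Beta(14, 15)
obs 11: x=0 → posterior Beta(14, 16)
obs 12: x=0 → posterior Beta(14, 17)
obs 13: x=1 → posterior Beta(15, 17)

7/15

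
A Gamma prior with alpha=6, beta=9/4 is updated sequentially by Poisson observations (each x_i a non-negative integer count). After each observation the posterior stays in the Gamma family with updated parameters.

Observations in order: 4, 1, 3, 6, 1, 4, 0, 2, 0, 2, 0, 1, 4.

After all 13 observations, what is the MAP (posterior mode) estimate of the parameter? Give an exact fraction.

obs 1: x=4 → posterior Gamma(10, 13/4)
obs 2: x=1 → posterior Gamma(11, 17/4)
obs 3: x=3 → posterior Gamma(14, 21/4)
obs 4: x=6 → posterior Gamma(20, 25/4)
obs 5: x=1 → posterior Gamma(21, 29/4)
obs 6: x=4 → posterior Gamma(25, 33/4)
obs 7: x=0 → posterior Gamma(25, 37/4)
obs 8: x=2 → posterior Gamma(27, 41/4)
obs 9: x=0 → posterior Gamma(27, 45/4)
obs 10: x=2 → posterior Gamma(29, 49/4)
obs 11: x=0 → posterior Gamma(29, 53/4)
obs 12: x=1 → posterior Gamma(30, 57/4)
obs 13: x=4 → posterior Gamma(34, 61/4)

132/61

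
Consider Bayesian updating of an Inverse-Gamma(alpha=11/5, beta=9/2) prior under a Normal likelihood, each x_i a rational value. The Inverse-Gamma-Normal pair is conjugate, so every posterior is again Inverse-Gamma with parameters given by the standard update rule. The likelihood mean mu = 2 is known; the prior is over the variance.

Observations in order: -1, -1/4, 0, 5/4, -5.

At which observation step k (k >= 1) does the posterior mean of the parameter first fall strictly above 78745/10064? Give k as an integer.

obs 1: x=-1 → posterior Inverse-Gamma(27/10, 9)
obs 2: x=-1/4 → posterior Inverse-Gamma(16/5, 369/32)
obs 3: x=0 → posterior Inverse-Gamma(37/10, 433/32)
obs 4: x=5/4 → posterior Inverse-Gamma(21/5, 221/16)
obs 5: x=-5 → posterior Inverse-Gamma(47/10, 613/16)

k = 5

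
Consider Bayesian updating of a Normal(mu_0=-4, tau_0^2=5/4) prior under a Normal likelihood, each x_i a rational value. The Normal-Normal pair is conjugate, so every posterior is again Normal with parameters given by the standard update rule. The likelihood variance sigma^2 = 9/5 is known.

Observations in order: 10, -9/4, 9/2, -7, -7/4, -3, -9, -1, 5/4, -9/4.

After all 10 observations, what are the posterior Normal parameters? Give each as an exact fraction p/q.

obs 1: x=10 → posterior Normal(106/61, 45/61)
obs 2: x=-9/4 → posterior Normal(199/344, 45/86)
obs 3: x=9/2 → posterior Normal(649/444, 15/37)
obs 4: x=-7 → posterior Normal(-3/32, 45/136)
obs 5: x=-7/4 → posterior Normal(-113/322, 45/161)
obs 6: x=-3 → posterior Normal(-263/372, 15/62)
obs 7: x=-9 → posterior Normal(-713/422, 45/211)
obs 8: x=-1 → posterior Normal(-763/472, 45/236)
obs 9: x=5/4 → posterior Normal(-467/348, 5/29)
obs 10: x=-9/4 → posterior Normal(-813/572, 45/286)

mu_0=-813/572, tau_0^2=45/286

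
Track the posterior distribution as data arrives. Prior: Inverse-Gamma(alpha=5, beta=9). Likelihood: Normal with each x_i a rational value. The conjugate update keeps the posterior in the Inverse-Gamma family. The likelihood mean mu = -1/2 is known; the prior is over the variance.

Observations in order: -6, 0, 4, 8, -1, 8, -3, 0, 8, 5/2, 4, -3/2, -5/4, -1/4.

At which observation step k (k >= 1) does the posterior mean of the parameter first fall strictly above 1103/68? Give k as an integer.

k = 9

obs 1: x=-6 → posterior Inverse-Gamma(11/2, 193/8)
obs 2: x=0 → posterior Inverse-Gamma(6, 97/4)
obs 3: x=4 → posterior Inverse-Gamma(13/2, 275/8)
obs 4: x=8 → posterior Inverse-Gamma(7, 141/2)
obs 5: x=-1 → posterior Inverse-Gamma(15/2, 565/8)
obs 6: x=8 → posterior Inverse-Gamma(8, 427/4)
obs 7: x=-3 → posterior Inverse-Gamma(17/2, 879/8)
obs 8: x=0 → posterior Inverse-Gamma(9, 110)
obs 9: x=8 → posterior Inverse-Gamma(19/2, 1169/8)
obs 10: x=5/2 → posterior Inverse-Gamma(10, 1205/8)
obs 11: x=4 → posterior Inverse-Gamma(21/2, 643/4)
obs 12: x=-3/2 → posterior Inverse-Gamma(11, 645/4)
obs 13: x=-5/4 → posterior Inverse-Gamma(23/2, 5169/32)
obs 14: x=-1/4 → posterior Inverse-Gamma(12, 2585/16)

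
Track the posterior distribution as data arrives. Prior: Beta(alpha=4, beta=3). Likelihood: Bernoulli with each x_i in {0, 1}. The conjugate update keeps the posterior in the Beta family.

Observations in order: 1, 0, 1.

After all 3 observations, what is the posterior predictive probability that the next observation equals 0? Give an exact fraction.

obs 1: x=1 → posterior Beta(5, 3)
obs 2: x=0 → posterior Beta(5, 4)
obs 3: x=1 → posterior Beta(6, 4)

2/5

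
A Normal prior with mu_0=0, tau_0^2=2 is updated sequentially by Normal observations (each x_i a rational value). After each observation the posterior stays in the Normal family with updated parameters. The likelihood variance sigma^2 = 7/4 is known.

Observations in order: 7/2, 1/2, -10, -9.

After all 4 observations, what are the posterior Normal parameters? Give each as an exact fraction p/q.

mu_0=-40/13, tau_0^2=14/39

obs 1: x=7/2 → posterior Normal(28/15, 14/15)
obs 2: x=1/2 → posterior Normal(32/23, 14/23)
obs 3: x=-10 → posterior Normal(-48/31, 14/31)
obs 4: x=-9 → posterior Normal(-40/13, 14/39)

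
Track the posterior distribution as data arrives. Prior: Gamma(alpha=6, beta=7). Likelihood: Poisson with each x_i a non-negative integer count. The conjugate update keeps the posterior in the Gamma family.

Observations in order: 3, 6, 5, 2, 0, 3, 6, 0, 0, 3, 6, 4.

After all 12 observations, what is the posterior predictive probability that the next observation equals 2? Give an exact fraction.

18230292486413199239222659723745974893682479513113821566579/70368744177664000000000000000000000000000000000000000000000

obs 1: x=3 → posterior Gamma(9, 8)
obs 2: x=6 → posterior Gamma(15, 9)
obs 3: x=5 → posterior Gamma(20, 10)
obs 4: x=2 → posterior Gamma(22, 11)
obs 5: x=0 → posterior Gamma(22, 12)
obs 6: x=3 → posterior Gamma(25, 13)
obs 7: x=6 → posterior Gamma(31, 14)
obs 8: x=0 → posterior Gamma(31, 15)
obs 9: x=0 → posterior Gamma(31, 16)
obs 10: x=3 → posterior Gamma(34, 17)
obs 11: x=6 → posterior Gamma(40, 18)
obs 12: x=4 → posterior Gamma(44, 19)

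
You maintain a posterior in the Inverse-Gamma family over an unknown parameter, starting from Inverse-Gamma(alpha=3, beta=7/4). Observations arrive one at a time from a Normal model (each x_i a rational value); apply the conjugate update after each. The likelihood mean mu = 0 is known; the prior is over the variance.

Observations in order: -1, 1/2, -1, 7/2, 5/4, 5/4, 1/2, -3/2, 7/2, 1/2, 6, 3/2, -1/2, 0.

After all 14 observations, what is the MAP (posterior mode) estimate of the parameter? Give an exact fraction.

obs 1: x=-1 → posterior Inverse-Gamma(7/2, 9/4)
obs 2: x=1/2 → posterior Inverse-Gamma(4, 19/8)
obs 3: x=-1 → posterior Inverse-Gamma(9/2, 23/8)
obs 4: x=7/2 → posterior Inverse-Gamma(5, 9)
obs 5: x=5/4 → posterior Inverse-Gamma(11/2, 313/32)
obs 6: x=5/4 → posterior Inverse-Gamma(6, 169/16)
obs 7: x=1/2 → posterior Inverse-Gamma(13/2, 171/16)
obs 8: x=-3/2 → posterior Inverse-Gamma(7, 189/16)
obs 9: x=7/2 → posterior Inverse-Gamma(15/2, 287/16)
obs 10: x=1/2 → posterior Inverse-Gamma(8, 289/16)
obs 11: x=6 → posterior Inverse-Gamma(17/2, 577/16)
obs 12: x=3/2 → posterior Inverse-Gamma(9, 595/16)
obs 13: x=-1/2 → posterior Inverse-Gamma(19/2, 597/16)
obs 14: x=0 → posterior Inverse-Gamma(10, 597/16)

597/176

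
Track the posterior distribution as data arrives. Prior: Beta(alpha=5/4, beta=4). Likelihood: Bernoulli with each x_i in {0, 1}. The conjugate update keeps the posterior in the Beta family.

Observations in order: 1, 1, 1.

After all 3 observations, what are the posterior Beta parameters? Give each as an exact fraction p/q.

alpha=17/4, beta=4

obs 1: x=1 → posterior Beta(9/4, 4)
obs 2: x=1 → posterior Beta(13/4, 4)
obs 3: x=1 → posterior Beta(17/4, 4)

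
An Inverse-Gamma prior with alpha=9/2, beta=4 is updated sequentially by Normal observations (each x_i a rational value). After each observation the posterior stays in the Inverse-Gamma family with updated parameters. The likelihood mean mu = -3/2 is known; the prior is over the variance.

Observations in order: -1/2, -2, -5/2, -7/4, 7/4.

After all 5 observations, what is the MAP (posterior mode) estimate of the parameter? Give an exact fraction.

167/128

obs 1: x=-1/2 → posterior Inverse-Gamma(5, 9/2)
obs 2: x=-2 → posterior Inverse-Gamma(11/2, 37/8)
obs 3: x=-5/2 → posterior Inverse-Gamma(6, 41/8)
obs 4: x=-7/4 → posterior Inverse-Gamma(13/2, 165/32)
obs 5: x=7/4 → posterior Inverse-Gamma(7, 167/16)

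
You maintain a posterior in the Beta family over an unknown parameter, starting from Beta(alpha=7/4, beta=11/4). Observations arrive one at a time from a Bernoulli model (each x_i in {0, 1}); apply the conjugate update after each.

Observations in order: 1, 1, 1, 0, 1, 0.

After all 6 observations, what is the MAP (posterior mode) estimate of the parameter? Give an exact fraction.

19/34

obs 1: x=1 → posterior Beta(11/4, 11/4)
obs 2: x=1 → posterior Beta(15/4, 11/4)
obs 3: x=1 → posterior Beta(19/4, 11/4)
obs 4: x=0 → posterior Beta(19/4, 15/4)
obs 5: x=1 → posterior Beta(23/4, 15/4)
obs 6: x=0 → posterior Beta(23/4, 19/4)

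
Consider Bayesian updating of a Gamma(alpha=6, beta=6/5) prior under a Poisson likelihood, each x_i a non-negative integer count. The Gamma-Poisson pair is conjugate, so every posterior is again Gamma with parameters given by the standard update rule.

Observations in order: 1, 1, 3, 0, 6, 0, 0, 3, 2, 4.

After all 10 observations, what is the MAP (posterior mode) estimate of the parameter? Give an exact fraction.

125/56

obs 1: x=1 → posterior Gamma(7, 11/5)
obs 2: x=1 → posterior Gamma(8, 16/5)
obs 3: x=3 → posterior Gamma(11, 21/5)
obs 4: x=0 → posterior Gamma(11, 26/5)
obs 5: x=6 → posterior Gamma(17, 31/5)
obs 6: x=0 → posterior Gamma(17, 36/5)
obs 7: x=0 → posterior Gamma(17, 41/5)
obs 8: x=3 → posterior Gamma(20, 46/5)
obs 9: x=2 → posterior Gamma(22, 51/5)
obs 10: x=4 → posterior Gamma(26, 56/5)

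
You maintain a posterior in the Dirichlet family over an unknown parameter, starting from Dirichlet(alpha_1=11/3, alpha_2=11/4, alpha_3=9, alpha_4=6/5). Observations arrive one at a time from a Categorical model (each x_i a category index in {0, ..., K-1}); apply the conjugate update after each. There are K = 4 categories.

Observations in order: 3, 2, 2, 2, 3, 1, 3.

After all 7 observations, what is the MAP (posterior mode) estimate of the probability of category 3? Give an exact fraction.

192/1177

obs 1: x=3 → posterior Dirichlet(11/3, 11/4, 9, 11/5)
obs 2: x=2 → posterior Dirichlet(11/3, 11/4, 10, 11/5)
obs 3: x=2 → posterior Dirichlet(11/3, 11/4, 11, 11/5)
obs 4: x=2 → posterior Dirichlet(11/3, 11/4, 12, 11/5)
obs 5: x=3 → posterior Dirichlet(11/3, 11/4, 12, 16/5)
obs 6: x=1 → posterior Dirichlet(11/3, 15/4, 12, 16/5)
obs 7: x=3 → posterior Dirichlet(11/3, 15/4, 12, 21/5)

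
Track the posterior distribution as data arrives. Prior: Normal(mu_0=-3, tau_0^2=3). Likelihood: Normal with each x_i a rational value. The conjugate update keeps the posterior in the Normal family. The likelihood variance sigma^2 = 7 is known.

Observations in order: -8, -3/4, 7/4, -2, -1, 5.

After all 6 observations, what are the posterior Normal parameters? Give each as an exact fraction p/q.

obs 1: x=-8 → posterior Normal(-9/2, 21/10)
obs 2: x=-3/4 → posterior Normal(-189/52, 21/13)
obs 3: x=7/4 → posterior Normal(-21/8, 21/16)
obs 4: x=-2 → posterior Normal(-48/19, 21/19)
obs 5: x=-1 → posterior Normal(-51/22, 21/22)
obs 6: x=5 → posterior Normal(-36/25, 21/25)

mu_0=-36/25, tau_0^2=21/25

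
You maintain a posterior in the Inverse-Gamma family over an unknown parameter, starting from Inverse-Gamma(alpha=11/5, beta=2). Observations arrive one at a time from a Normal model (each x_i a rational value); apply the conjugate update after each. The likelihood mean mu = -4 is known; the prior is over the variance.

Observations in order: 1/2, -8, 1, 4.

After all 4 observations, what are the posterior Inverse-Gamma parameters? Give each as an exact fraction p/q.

alpha=21/5, beta=517/8

obs 1: x=1/2 → posterior Inverse-Gamma(27/10, 97/8)
obs 2: x=-8 → posterior Inverse-Gamma(16/5, 161/8)
obs 3: x=1 → posterior Inverse-Gamma(37/10, 261/8)
obs 4: x=4 → posterior Inverse-Gamma(21/5, 517/8)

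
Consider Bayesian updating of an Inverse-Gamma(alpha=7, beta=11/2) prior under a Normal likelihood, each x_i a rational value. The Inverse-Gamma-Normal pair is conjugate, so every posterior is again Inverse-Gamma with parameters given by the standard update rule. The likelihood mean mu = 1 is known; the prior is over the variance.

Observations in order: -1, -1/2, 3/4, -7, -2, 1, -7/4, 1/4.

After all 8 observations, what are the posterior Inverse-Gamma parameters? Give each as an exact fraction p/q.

alpha=11, beta=1575/32

obs 1: x=-1 → posterior Inverse-Gamma(15/2, 15/2)
obs 2: x=-1/2 → posterior Inverse-Gamma(8, 69/8)
obs 3: x=3/4 → posterior Inverse-Gamma(17/2, 277/32)
obs 4: x=-7 → posterior Inverse-Gamma(9, 1301/32)
obs 5: x=-2 → posterior Inverse-Gamma(19/2, 1445/32)
obs 6: x=1 → posterior Inverse-Gamma(10, 1445/32)
obs 7: x=-7/4 → posterior Inverse-Gamma(21/2, 783/16)
obs 8: x=1/4 → posterior Inverse-Gamma(11, 1575/32)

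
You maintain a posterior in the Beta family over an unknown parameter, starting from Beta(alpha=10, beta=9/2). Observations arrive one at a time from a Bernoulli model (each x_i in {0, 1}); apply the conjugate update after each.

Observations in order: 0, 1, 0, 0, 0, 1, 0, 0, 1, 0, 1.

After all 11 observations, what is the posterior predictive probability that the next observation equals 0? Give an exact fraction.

23/51

obs 1: x=0 → posterior Beta(10, 11/2)
obs 2: x=1 → posterior Beta(11, 11/2)
obs 3: x=0 → posterior Beta(11, 13/2)
obs 4: x=0 → posterior Beta(11, 15/2)
obs 5: x=0 → posterior Beta(11, 17/2)
obs 6: x=1 → posterior Beta(12, 17/2)
obs 7: x=0 → posterior Beta(12, 19/2)
obs 8: x=0 → posterior Beta(12, 21/2)
obs 9: x=1 → posterior Beta(13, 21/2)
obs 10: x=0 → posterior Beta(13, 23/2)
obs 11: x=1 → posterior Beta(14, 23/2)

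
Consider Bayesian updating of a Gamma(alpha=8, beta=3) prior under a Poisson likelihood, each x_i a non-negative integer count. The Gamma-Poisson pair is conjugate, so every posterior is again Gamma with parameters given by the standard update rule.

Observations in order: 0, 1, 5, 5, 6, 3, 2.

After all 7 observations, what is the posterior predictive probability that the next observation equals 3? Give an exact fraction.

4960000000000000000000000000000000/23225154419887808141001767796309131

obs 1: x=0 → posterior Gamma(8, 4)
obs 2: x=1 → posterior Gamma(9, 5)
obs 3: x=5 → posterior Gamma(14, 6)
obs 4: x=5 → posterior Gamma(19, 7)
obs 5: x=6 → posterior Gamma(25, 8)
obs 6: x=3 → posterior Gamma(28, 9)
obs 7: x=2 → posterior Gamma(30, 10)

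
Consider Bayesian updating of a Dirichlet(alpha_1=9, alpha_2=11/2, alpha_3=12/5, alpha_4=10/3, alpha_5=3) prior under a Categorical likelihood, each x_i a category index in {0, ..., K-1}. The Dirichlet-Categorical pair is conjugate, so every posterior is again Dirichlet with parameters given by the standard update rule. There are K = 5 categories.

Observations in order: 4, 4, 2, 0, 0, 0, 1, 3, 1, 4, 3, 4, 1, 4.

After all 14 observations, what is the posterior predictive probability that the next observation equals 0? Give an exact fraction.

360/1117

obs 1: x=4 → posterior Dirichlet(9, 11/2, 12/5, 10/3, 4)
obs 2: x=4 → posterior Dirichlet(9, 11/2, 12/5, 10/3, 5)
obs 3: x=2 → posterior Dirichlet(9, 11/2, 17/5, 10/3, 5)
obs 4: x=0 → posterior Dirichlet(10, 11/2, 17/5, 10/3, 5)
obs 5: x=0 → posterior Dirichlet(11, 11/2, 17/5, 10/3, 5)
obs 6: x=0 → posterior Dirichlet(12, 11/2, 17/5, 10/3, 5)
obs 7: x=1 → posterior Dirichlet(12, 13/2, 17/5, 10/3, 5)
obs 8: x=3 → posterior Dirichlet(12, 13/2, 17/5, 13/3, 5)
obs 9: x=1 → posterior Dirichlet(12, 15/2, 17/5, 13/3, 5)
obs 10: x=4 → posterior Dirichlet(12, 15/2, 17/5, 13/3, 6)
obs 11: x=3 → posterior Dirichlet(12, 15/2, 17/5, 16/3, 6)
obs 12: x=4 → posterior Dirichlet(12, 15/2, 17/5, 16/3, 7)
obs 13: x=1 → posterior Dirichlet(12, 17/2, 17/5, 16/3, 7)
obs 14: x=4 → posterior Dirichlet(12, 17/2, 17/5, 16/3, 8)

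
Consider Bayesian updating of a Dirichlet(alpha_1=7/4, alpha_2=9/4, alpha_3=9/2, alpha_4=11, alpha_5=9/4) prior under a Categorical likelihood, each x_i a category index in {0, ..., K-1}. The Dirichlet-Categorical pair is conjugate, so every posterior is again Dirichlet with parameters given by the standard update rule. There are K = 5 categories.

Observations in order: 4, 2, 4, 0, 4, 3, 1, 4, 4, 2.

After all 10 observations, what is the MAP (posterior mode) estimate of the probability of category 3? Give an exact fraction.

obs 1: x=4 → posterior Dirichlet(7/4, 9/4, 9/2, 11, 13/4)
obs 2: x=2 → posterior Dirichlet(7/4, 9/4, 11/2, 11, 13/4)
obs 3: x=4 → posterior Dirichlet(7/4, 9/4, 11/2, 11, 17/4)
obs 4: x=0 → posterior Dirichlet(11/4, 9/4, 11/2, 11, 17/4)
obs 5: x=4 → posterior Dirichlet(11/4, 9/4, 11/2, 11, 21/4)
obs 6: x=3 → posterior Dirichlet(11/4, 9/4, 11/2, 12, 21/4)
obs 7: x=1 → posterior Dirichlet(11/4, 13/4, 11/2, 12, 21/4)
obs 8: x=4 → posterior Dirichlet(11/4, 13/4, 11/2, 12, 25/4)
obs 9: x=4 → posterior Dirichlet(11/4, 13/4, 11/2, 12, 29/4)
obs 10: x=2 → posterior Dirichlet(11/4, 13/4, 13/2, 12, 29/4)

44/107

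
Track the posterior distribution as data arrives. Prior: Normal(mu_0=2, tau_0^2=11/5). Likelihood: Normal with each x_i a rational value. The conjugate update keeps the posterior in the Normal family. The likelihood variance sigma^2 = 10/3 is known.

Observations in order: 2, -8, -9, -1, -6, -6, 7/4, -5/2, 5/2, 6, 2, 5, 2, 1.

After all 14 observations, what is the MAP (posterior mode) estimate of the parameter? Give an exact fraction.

obs 1: x=2 → posterior Normal(2, 110/83)
obs 2: x=-8 → posterior Normal(-49/58, 55/58)
obs 3: x=-9 → posterior Normal(-395/149, 110/149)
obs 4: x=-1 → posterior Normal(-214/91, 55/91)
obs 5: x=-6 → posterior Normal(-626/215, 22/43)
obs 6: x=-6 → posterior Normal(-103/31, 55/124)
obs 7: x=7/4 → posterior Normal(-3065/1124, 110/281)
obs 8: x=-5/2 → posterior Normal(-3395/1256, 55/157)
obs 9: x=5/2 → posterior Normal(-3065/1388, 110/347)
obs 10: x=6 → posterior Normal(-2273/1520, 11/38)
obs 11: x=2 → posterior Normal(-287/236, 110/413)
obs 12: x=5 → posterior Normal(-1349/1784, 55/223)
obs 13: x=2 → posterior Normal(-1085/1916, 110/479)
obs 14: x=1 → posterior Normal(-953/2048, 55/256)

-953/2048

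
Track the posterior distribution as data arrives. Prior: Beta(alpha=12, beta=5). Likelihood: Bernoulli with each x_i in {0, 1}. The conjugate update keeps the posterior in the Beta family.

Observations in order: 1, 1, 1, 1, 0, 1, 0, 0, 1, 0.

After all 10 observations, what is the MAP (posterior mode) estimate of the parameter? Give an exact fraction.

17/25

obs 1: x=1 → posterior Beta(13, 5)
obs 2: x=1 → posterior Beta(14, 5)
obs 3: x=1 → posterior Beta(15, 5)
obs 4: x=1 → posterior Beta(16, 5)
obs 5: x=0 → posterior Beta(16, 6)
obs 6: x=1 → posterior Beta(17, 6)
obs 7: x=0 → posterior Beta(17, 7)
obs 8: x=0 → posterior Beta(17, 8)
obs 9: x=1 → posterior Beta(18, 8)
obs 10: x=0 → posterior Beta(18, 9)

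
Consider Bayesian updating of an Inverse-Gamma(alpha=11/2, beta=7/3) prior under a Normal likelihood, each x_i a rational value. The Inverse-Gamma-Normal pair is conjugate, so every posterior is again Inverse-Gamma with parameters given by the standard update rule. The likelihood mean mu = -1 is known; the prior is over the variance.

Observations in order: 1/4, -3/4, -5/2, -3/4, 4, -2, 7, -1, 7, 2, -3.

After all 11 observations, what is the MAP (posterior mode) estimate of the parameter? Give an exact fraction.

8429/1152

obs 1: x=1/4 → posterior Inverse-Gamma(6, 299/96)
obs 2: x=-3/4 → posterior Inverse-Gamma(13/2, 151/48)
obs 3: x=-5/2 → posterior Inverse-Gamma(7, 205/48)
obs 4: x=-3/4 → posterior Inverse-Gamma(15/2, 413/96)
obs 5: x=4 → posterior Inverse-Gamma(8, 1613/96)
obs 6: x=-2 → posterior Inverse-Gamma(17/2, 1661/96)
obs 7: x=7 → posterior Inverse-Gamma(9, 4733/96)
obs 8: x=-1 → posterior Inverse-Gamma(19/2, 4733/96)
obs 9: x=7 → posterior Inverse-Gamma(10, 7805/96)
obs 10: x=2 → posterior Inverse-Gamma(21/2, 8237/96)
obs 11: x=-3 → posterior Inverse-Gamma(11, 8429/96)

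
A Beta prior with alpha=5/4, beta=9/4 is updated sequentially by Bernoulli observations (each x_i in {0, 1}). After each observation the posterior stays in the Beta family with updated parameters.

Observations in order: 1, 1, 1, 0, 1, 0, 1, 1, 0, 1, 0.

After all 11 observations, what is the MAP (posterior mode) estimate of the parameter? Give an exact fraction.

obs 1: x=1 → posterior Beta(9/4, 9/4)
obs 2: x=1 → posterior Beta(13/4, 9/4)
obs 3: x=1 → posterior Beta(17/4, 9/4)
obs 4: x=0 → posterior Beta(17/4, 13/4)
obs 5: x=1 → posterior Beta(21/4, 13/4)
obs 6: x=0 → posterior Beta(21/4, 17/4)
obs 7: x=1 → posterior Beta(25/4, 17/4)
obs 8: x=1 → posterior Beta(29/4, 17/4)
obs 9: x=0 → posterior Beta(29/4, 21/4)
obs 10: x=1 → posterior Beta(33/4, 21/4)
obs 11: x=0 → posterior Beta(33/4, 25/4)

29/50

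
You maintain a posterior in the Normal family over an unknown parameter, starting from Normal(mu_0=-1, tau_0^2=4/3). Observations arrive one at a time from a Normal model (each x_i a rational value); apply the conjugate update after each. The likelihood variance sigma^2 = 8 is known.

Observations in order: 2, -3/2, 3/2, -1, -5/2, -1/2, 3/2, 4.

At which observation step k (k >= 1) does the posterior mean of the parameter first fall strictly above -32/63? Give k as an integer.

k = 3

obs 1: x=2 → posterior Normal(-4/7, 8/7)
obs 2: x=-3/2 → posterior Normal(-11/16, 1)
obs 3: x=3/2 → posterior Normal(-4/9, 8/9)
obs 4: x=-1 → posterior Normal(-1/2, 4/5)
obs 5: x=-5/2 → posterior Normal(-15/22, 8/11)
obs 6: x=-1/2 → posterior Normal(-2/3, 2/3)
obs 7: x=3/2 → posterior Normal(-1/2, 8/13)
obs 8: x=4 → posterior Normal(-5/28, 4/7)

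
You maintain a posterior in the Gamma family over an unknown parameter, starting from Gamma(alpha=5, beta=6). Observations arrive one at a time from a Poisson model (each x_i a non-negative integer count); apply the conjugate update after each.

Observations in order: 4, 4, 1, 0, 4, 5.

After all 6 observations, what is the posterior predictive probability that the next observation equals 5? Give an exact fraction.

41139618427754761839055994880/1192533292512492016559195008117

obs 1: x=4 → posterior Gamma(9, 7)
obs 2: x=4 → posterior Gamma(13, 8)
obs 3: x=1 → posterior Gamma(14, 9)
obs 4: x=0 → posterior Gamma(14, 10)
obs 5: x=4 → posterior Gamma(18, 11)
obs 6: x=5 → posterior Gamma(23, 12)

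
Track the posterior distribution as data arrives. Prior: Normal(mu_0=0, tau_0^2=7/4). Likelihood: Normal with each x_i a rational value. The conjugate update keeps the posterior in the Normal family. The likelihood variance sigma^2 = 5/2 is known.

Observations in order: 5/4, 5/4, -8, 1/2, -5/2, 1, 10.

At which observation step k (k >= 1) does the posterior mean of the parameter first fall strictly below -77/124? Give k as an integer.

obs 1: x=5/4 → posterior Normal(35/68, 35/34)
obs 2: x=5/4 → posterior Normal(35/48, 35/48)
obs 3: x=-8 → posterior Normal(-77/62, 35/62)
obs 4: x=1/2 → posterior Normal(-35/38, 35/76)
obs 5: x=-5/2 → posterior Normal(-7/6, 7/18)
obs 6: x=1 → posterior Normal(-7/8, 35/104)
obs 7: x=10 → posterior Normal(49/118, 35/118)

k = 3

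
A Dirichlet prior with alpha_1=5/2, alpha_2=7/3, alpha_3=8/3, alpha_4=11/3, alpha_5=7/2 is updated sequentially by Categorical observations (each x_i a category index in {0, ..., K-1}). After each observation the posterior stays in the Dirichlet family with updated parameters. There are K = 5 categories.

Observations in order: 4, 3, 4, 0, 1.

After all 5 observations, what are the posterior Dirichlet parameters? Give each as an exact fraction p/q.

alpha_1=7/2, alpha_2=10/3, alpha_3=8/3, alpha_4=14/3, alpha_5=11/2

obs 1: x=4 → posterior Dirichlet(5/2, 7/3, 8/3, 11/3, 9/2)
obs 2: x=3 → posterior Dirichlet(5/2, 7/3, 8/3, 14/3, 9/2)
obs 3: x=4 → posterior Dirichlet(5/2, 7/3, 8/3, 14/3, 11/2)
obs 4: x=0 → posterior Dirichlet(7/2, 7/3, 8/3, 14/3, 11/2)
obs 5: x=1 → posterior Dirichlet(7/2, 10/3, 8/3, 14/3, 11/2)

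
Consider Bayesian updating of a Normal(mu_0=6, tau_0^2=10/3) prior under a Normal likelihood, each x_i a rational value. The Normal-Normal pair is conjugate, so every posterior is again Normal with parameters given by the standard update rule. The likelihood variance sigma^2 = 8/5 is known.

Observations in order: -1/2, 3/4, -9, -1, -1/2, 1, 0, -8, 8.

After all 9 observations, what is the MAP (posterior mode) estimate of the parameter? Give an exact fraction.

obs 1: x=-1/2 → posterior Normal(119/74, 40/37)
obs 2: x=3/4 → posterior Normal(313/248, 20/31)
obs 3: x=-9 → posterior Normal(-587/348, 40/87)
obs 4: x=-1 → posterior Normal(-687/448, 5/14)
obs 5: x=-1/2 → posterior Normal(-737/548, 40/137)
obs 6: x=1 → posterior Normal(-637/648, 20/81)
obs 7: x=0 → posterior Normal(-637/748, 40/187)
obs 8: x=-8 → posterior Normal(-1437/848, 10/53)
obs 9: x=8 → posterior Normal(-637/948, 40/237)

-637/948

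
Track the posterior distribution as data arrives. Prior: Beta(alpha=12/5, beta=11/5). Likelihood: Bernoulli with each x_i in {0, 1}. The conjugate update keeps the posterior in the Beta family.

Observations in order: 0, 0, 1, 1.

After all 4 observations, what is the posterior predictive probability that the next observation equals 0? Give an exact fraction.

21/43

obs 1: x=0 → posterior Beta(12/5, 16/5)
obs 2: x=0 → posterior Beta(12/5, 21/5)
obs 3: x=1 → posterior Beta(17/5, 21/5)
obs 4: x=1 → posterior Beta(22/5, 21/5)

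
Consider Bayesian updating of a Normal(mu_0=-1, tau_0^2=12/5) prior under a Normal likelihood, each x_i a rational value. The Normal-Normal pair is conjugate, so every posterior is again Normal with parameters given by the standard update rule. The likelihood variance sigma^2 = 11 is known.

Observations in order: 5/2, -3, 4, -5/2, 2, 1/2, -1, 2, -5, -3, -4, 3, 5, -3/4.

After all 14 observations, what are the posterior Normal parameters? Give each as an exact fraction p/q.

mu_0=-58/223, tau_0^2=132/223

obs 1: x=5/2 → posterior Normal(-25/67, 132/67)
obs 2: x=-3 → posterior Normal(-61/79, 132/79)
obs 3: x=4 → posterior Normal(-1/7, 132/91)
obs 4: x=-5/2 → posterior Normal(-43/103, 132/103)
obs 5: x=2 → posterior Normal(-19/115, 132/115)
obs 6: x=1/2 → posterior Normal(-13/127, 132/127)
obs 7: x=-1 → posterior Normal(-25/139, 132/139)
obs 8: x=2 → posterior Normal(-1/151, 132/151)
obs 9: x=-5 → posterior Normal(-61/163, 132/163)
obs 10: x=-3 → posterior Normal(-97/175, 132/175)
obs 11: x=-4 → posterior Normal(-145/187, 12/17)
obs 12: x=3 → posterior Normal(-109/199, 132/199)
obs 13: x=5 → posterior Normal(-49/211, 132/211)
obs 14: x=-3/4 → posterior Normal(-58/223, 132/223)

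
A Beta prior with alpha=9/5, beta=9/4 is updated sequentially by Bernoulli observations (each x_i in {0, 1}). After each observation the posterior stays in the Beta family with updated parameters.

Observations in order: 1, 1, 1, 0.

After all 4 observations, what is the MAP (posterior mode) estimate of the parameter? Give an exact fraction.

obs 1: x=1 → posterior Beta(14/5, 9/4)
obs 2: x=1 → posterior Beta(19/5, 9/4)
obs 3: x=1 → posterior Beta(24/5, 9/4)
obs 4: x=0 → posterior Beta(24/5, 13/4)

76/121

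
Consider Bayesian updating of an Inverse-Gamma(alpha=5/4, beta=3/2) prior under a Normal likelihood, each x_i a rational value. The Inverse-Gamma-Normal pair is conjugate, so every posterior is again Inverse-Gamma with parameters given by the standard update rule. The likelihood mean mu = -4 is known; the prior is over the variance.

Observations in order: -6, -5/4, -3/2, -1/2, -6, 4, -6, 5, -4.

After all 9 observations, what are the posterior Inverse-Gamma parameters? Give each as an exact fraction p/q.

alpha=23/4, beta=2977/32

obs 1: x=-6 → posterior Inverse-Gamma(7/4, 7/2)
obs 2: x=-5/4 → posterior Inverse-Gamma(9/4, 233/32)
obs 3: x=-3/2 → posterior Inverse-Gamma(11/4, 333/32)
obs 4: x=-1/2 → posterior Inverse-Gamma(13/4, 529/32)
obs 5: x=-6 → posterior Inverse-Gamma(15/4, 593/32)
obs 6: x=4 → posterior Inverse-Gamma(17/4, 1617/32)
obs 7: x=-6 → posterior Inverse-Gamma(19/4, 1681/32)
obs 8: x=5 → posterior Inverse-Gamma(21/4, 2977/32)
obs 9: x=-4 → posterior Inverse-Gamma(23/4, 2977/32)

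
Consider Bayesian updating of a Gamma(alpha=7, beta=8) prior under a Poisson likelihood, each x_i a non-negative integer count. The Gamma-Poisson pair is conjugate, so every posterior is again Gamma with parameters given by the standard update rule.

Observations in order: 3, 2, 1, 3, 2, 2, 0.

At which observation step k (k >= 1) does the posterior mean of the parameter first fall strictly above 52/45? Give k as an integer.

obs 1: x=3 → posterior Gamma(10, 9)
obs 2: x=2 → posterior Gamma(12, 10)
obs 3: x=1 → posterior Gamma(13, 11)
obs 4: x=3 → posterior Gamma(16, 12)
obs 5: x=2 → posterior Gamma(18, 13)
obs 6: x=2 → posterior Gamma(20, 14)
obs 7: x=0 → posterior Gamma(20, 15)

k = 2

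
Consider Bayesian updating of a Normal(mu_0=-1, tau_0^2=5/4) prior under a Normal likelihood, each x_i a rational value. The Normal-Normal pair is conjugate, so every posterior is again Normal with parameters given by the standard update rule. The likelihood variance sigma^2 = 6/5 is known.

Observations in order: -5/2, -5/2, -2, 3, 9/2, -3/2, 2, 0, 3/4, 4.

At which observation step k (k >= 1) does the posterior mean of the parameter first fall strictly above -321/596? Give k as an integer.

obs 1: x=-5/2 → posterior Normal(-173/98, 30/49)
obs 2: x=-5/2 → posterior Normal(-149/74, 15/37)
obs 3: x=-2 → posterior Normal(-199/99, 10/33)
obs 4: x=3 → posterior Normal(-1, 15/62)
obs 5: x=9/2 → posterior Normal(-23/298, 30/149)
obs 6: x=-3/2 → posterior Normal(-49/174, 5/29)
obs 7: x=2 → posterior Normal(1/199, 30/199)
obs 8: x=0 → posterior Normal(1/224, 15/112)
obs 9: x=3/4 → posterior Normal(79/996, 10/83)
obs 10: x=4 → posterior Normal(479/1096, 15/137)

k = 5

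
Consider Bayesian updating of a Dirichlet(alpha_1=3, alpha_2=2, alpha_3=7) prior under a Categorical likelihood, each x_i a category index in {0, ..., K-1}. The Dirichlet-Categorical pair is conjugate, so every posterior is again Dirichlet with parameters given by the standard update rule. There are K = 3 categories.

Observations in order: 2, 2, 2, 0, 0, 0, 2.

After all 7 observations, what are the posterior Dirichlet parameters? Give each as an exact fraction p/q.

alpha_1=6, alpha_2=2, alpha_3=11

obs 1: x=2 → posterior Dirichlet(3, 2, 8)
obs 2: x=2 → posterior Dirichlet(3, 2, 9)
obs 3: x=2 → posterior Dirichlet(3, 2, 10)
obs 4: x=0 → posterior Dirichlet(4, 2, 10)
obs 5: x=0 → posterior Dirichlet(5, 2, 10)
obs 6: x=0 → posterior Dirichlet(6, 2, 10)
obs 7: x=2 → posterior Dirichlet(6, 2, 11)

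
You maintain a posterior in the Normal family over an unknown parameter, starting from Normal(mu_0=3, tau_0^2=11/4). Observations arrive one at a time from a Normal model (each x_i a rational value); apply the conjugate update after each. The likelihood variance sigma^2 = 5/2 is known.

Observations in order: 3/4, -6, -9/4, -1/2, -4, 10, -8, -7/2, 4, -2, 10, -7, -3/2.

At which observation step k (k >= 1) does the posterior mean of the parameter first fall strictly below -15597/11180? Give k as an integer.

k = 5

obs 1: x=3/4 → posterior Normal(51/28, 55/42)
obs 2: x=-6 → posterior Normal(-111/128, 55/64)
obs 3: x=-9/4 → posterior Normal(-105/86, 55/86)
obs 4: x=-1/2 → posterior Normal(-29/27, 55/108)
obs 5: x=-4 → posterior Normal(-102/65, 11/26)
obs 6: x=10 → posterior Normal(2/19, 55/152)
obs 7: x=-8 → posterior Normal(-80/87, 55/174)
obs 8: x=-7/2 → posterior Normal(-237/196, 55/196)
obs 9: x=4 → posterior Normal(-149/218, 55/218)
obs 10: x=-2 → posterior Normal(-193/240, 11/48)
obs 11: x=10 → posterior Normal(27/262, 55/262)
obs 12: x=-7 → posterior Normal(-127/284, 55/284)
obs 13: x=-3/2 → posterior Normal(-80/153, 55/306)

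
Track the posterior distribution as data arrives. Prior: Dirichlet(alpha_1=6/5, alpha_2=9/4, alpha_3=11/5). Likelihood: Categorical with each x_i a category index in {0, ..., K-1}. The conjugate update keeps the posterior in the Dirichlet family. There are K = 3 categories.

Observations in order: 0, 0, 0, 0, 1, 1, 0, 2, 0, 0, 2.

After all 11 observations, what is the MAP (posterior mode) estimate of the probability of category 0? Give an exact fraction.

48/91

obs 1: x=0 → posterior Dirichlet(11/5, 9/4, 11/5)
obs 2: x=0 → posterior Dirichlet(16/5, 9/4, 11/5)
obs 3: x=0 → posterior Dirichlet(21/5, 9/4, 11/5)
obs 4: x=0 → posterior Dirichlet(26/5, 9/4, 11/5)
obs 5: x=1 → posterior Dirichlet(26/5, 13/4, 11/5)
obs 6: x=1 → posterior Dirichlet(26/5, 17/4, 11/5)
obs 7: x=0 → posterior Dirichlet(31/5, 17/4, 11/5)
obs 8: x=2 → posterior Dirichlet(31/5, 17/4, 16/5)
obs 9: x=0 → posterior Dirichlet(36/5, 17/4, 16/5)
obs 10: x=0 → posterior Dirichlet(41/5, 17/4, 16/5)
obs 11: x=2 → posterior Dirichlet(41/5, 17/4, 21/5)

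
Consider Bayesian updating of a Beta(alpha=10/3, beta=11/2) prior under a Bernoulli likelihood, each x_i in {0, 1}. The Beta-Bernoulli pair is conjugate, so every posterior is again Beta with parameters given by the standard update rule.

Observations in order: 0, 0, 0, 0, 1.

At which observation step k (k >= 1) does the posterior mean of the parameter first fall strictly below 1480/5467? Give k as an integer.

k = 4

obs 1: x=0 → posterior Beta(10/3, 13/2)
obs 2: x=0 → posterior Beta(10/3, 15/2)
obs 3: x=0 → posterior Beta(10/3, 17/2)
obs 4: x=0 → posterior Beta(10/3, 19/2)
obs 5: x=1 → posterior Beta(13/3, 19/2)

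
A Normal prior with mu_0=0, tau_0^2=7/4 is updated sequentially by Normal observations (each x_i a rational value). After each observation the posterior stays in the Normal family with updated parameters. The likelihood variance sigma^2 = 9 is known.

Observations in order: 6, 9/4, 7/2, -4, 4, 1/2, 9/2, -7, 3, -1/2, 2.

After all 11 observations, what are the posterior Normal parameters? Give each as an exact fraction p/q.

obs 1: x=6 → posterior Normal(42/43, 63/43)
obs 2: x=9/4 → posterior Normal(231/200, 63/50)
obs 3: x=7/2 → posterior Normal(329/228, 21/19)
obs 4: x=-4 → posterior Normal(217/256, 63/64)
obs 5: x=4 → posterior Normal(329/284, 63/71)
obs 6: x=1/2 → posterior Normal(343/312, 21/26)
obs 7: x=9/2 → posterior Normal(469/340, 63/85)
obs 8: x=-7 → posterior Normal(273/368, 63/92)
obs 9: x=3 → posterior Normal(119/132, 7/11)
obs 10: x=-1/2 → posterior Normal(343/424, 63/106)
obs 11: x=2 → posterior Normal(399/452, 63/113)

mu_0=399/452, tau_0^2=63/113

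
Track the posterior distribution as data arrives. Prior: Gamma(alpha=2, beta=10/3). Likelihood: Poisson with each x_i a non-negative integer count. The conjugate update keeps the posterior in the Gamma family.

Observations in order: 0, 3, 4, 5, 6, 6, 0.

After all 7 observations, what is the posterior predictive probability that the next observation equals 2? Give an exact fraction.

1883448135746487990274354322585338814774679/7610438437126150739469436175738091335581696

obs 1: x=0 → posterior Gamma(2, 13/3)
obs 2: x=3 → posterior Gamma(5, 16/3)
obs 3: x=4 → posterior Gamma(9, 19/3)
obs 4: x=5 → posterior Gamma(14, 22/3)
obs 5: x=6 → posterior Gamma(20, 25/3)
obs 6: x=6 → posterior Gamma(26, 28/3)
obs 7: x=0 → posterior Gamma(26, 31/3)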